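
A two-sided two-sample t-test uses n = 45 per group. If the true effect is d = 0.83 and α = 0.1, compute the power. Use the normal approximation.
Power ≈ 0.99

Power calculation (two-sample t-test, normal approximation):
z_β = d · √(n/2) - z_{α/2}
z_β = 0.83 · √(45/2) - 1.645
z_β = 0.83 · 4.743 - 1.645
z_β = 2.292

Power = Φ(z_β) = Φ(2.292) ≈ 0.989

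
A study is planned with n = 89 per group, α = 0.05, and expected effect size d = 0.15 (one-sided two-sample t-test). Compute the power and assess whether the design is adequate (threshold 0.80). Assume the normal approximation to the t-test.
Power ≈ 0.26; the study is underpowered (power < 0.80)

Power calculation (two-sample t-test, normal approximation):
z_β = d · √(n/2) - z_α
z_β = 0.15 · √(89/2) - 1.645
z_β = 0.15 · 6.671 - 1.645
z_β = -0.644

Power = Φ(z_β) = Φ(-0.644) ≈ 0.260

Effect size d = 0.15 is very small by Cohen's convention (0.2/0.5/0.8).

Threshold: power ≥ 0.80 is conventionally adequate.
Power ≈ 0.26 → the study is underpowered (power < 0.80).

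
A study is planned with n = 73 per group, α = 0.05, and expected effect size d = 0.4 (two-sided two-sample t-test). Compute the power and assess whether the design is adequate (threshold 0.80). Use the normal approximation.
Power ≈ 0.68; the study is underpowered (power < 0.80)

Power calculation (two-sample t-test, normal approximation):
z_β = d · √(n/2) - z_{α/2}
z_β = 0.4 · √(73/2) - 1.960
z_β = 0.4 · 6.042 - 1.960
z_β = 0.457

Power = Φ(z_β) = Φ(0.457) ≈ 0.676

Effect size d = 0.4 is small by Cohen's convention (0.2/0.5/0.8).

Threshold: power ≥ 0.80 is conventionally adequate.
Power ≈ 0.68 → the study is underpowered (power < 0.80).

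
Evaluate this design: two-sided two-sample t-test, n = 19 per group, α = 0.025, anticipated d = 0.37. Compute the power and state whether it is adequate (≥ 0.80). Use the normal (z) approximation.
Power ≈ 0.14; the study is underpowered (power < 0.80)

Power calculation (two-sample t-test, normal approximation):
z_β = d · √(n/2) - z_{α/2}
z_β = 0.37 · √(19/2) - 2.241
z_β = 0.37 · 3.082 - 2.241
z_β = -1.101

Power = Φ(z_β) = Φ(-1.101) ≈ 0.135

Effect size d = 0.37 is small by Cohen's convention (0.2/0.5/0.8).

Threshold: power ≥ 0.80 is conventionally adequate.
Power ≈ 0.14 → the study is underpowered (power < 0.80).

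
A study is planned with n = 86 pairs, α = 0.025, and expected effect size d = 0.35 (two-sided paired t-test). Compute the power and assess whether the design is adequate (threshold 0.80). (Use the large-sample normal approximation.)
Power ≈ 0.84; the study is adequately powered (power ≥ 0.80)

Power calculation (paired t-test, normal approximation):
z_β = d · √n - z_{α/2}
z_β = 0.35 · √86 - 2.241
z_β = 0.35 · 9.274 - 2.241
z_β = 1.004

Power = Φ(z_β) = Φ(1.004) ≈ 0.842

Effect size d = 0.35 is small by Cohen's convention (0.2/0.5/0.8).

Threshold: power ≥ 0.80 is conventionally adequate.
Power ≈ 0.84 → the study is adequately powered (power ≥ 0.80).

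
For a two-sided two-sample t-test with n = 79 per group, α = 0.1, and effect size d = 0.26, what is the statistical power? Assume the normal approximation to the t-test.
Power ≈ 0.50

Power calculation (two-sample t-test, normal approximation):
z_β = d · √(n/2) - z_{α/2}
z_β = 0.26 · √(79/2) - 1.645
z_β = 0.26 · 6.285 - 1.645
z_β = -0.011

Power = Φ(z_β) = Φ(-0.011) ≈ 0.496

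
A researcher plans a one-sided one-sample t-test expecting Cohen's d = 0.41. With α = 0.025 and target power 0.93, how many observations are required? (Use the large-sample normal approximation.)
n = 71

Sample size formula (one-sample t-test, normal approximation):
n = ((z_α + z_β) / d)²

z_α = 1.960 (for α = 0.025, one-sided)
z_β = 1.476 (for power = 0.93)
d = 0.41

n = ((1.960 + 1.476) / 0.41)²
n = (8.380)²
n ≈ 70.22
Round up to the next whole number: n = 71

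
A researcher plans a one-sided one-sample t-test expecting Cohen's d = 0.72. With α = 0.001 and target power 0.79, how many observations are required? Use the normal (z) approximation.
n = 30

Sample size formula (one-sample t-test, normal approximation):
n = ((z_α + z_β) / d)²

z_α = 3.090 (for α = 0.001, one-sided)
z_β = 0.806 (for power = 0.79)
d = 0.72

n = ((3.090 + 0.806) / 0.72)²
n = (5.411)²
n ≈ 29.28
Round up to the next whole number: n = 30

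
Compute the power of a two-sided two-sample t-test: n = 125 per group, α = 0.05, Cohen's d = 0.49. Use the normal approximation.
Power ≈ 0.97

Power calculation (two-sample t-test, normal approximation):
z_β = d · √(n/2) - z_{α/2}
z_β = 0.49 · √(125/2) - 1.960
z_β = 0.49 · 7.906 - 1.960
z_β = 1.914

Power = Φ(z_β) = Φ(1.914) ≈ 0.972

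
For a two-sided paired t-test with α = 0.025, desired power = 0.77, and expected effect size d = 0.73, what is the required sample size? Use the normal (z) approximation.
n = 17 pairs

Sample size formula (paired t-test, normal approximation):
n = ((z_{α/2} + z_β) / d)²

z_{α/2} = 2.241 (for α = 0.025, two-sided)
z_β = 0.739 (for power = 0.77)
d = 0.73

n = ((2.241 + 0.739) / 0.73)²
n = (4.082)²
n ≈ 16.66
Round up to the next whole number: n = 17 pairs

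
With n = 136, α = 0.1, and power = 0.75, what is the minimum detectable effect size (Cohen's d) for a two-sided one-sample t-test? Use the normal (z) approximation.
d ≈ 0.20

Minimum detectable effect (one-sample t-test, normal approximation):
d = (z_{α/2} + z_β) / √n
d = (1.645 + 0.674) / √136
d = 2.319 / 11.662
d ≈ 0.20

By Cohen's convention (0.2 small / 0.5 medium / 0.8 large): small effect.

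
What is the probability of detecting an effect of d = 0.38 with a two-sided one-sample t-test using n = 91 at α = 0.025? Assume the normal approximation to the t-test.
Power ≈ 0.92

Power calculation (one-sample t-test, normal approximation):
z_β = d · √n - z_{α/2}
z_β = 0.38 · √91 - 2.241
z_β = 0.38 · 9.539 - 2.241
z_β = 1.384

Power = Φ(z_β) = Φ(1.384) ≈ 0.917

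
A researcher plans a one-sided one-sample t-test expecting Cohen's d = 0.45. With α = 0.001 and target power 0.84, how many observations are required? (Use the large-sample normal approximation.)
n = 83

Sample size formula (one-sample t-test, normal approximation):
n = ((z_α + z_β) / d)²

z_α = 3.090 (for α = 0.001, one-sided)
z_β = 0.994 (for power = 0.84)
d = 0.45

n = ((3.090 + 0.994) / 0.45)²
n = (9.076)²
n ≈ 82.37
Round up to the next whole number: n = 83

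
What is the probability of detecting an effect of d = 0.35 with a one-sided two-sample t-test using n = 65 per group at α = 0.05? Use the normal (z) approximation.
Power ≈ 0.64

Power calculation (two-sample t-test, normal approximation):
z_β = d · √(n/2) - z_α
z_β = 0.35 · √(65/2) - 1.645
z_β = 0.35 · 5.701 - 1.645
z_β = 0.350

Power = Φ(z_β) = Φ(0.350) ≈ 0.637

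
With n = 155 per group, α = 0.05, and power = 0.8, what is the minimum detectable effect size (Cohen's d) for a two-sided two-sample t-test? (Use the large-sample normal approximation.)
d ≈ 0.32

Minimum detectable effect (two-sample t-test, normal approximation):
d = (z_{α/2} + z_β) / √(n/2)
d = (1.960 + 0.842) / √(155/2)
d = 2.802 / 8.803
d ≈ 0.32

By Cohen's convention (0.2 small / 0.5 medium / 0.8 large): small effect.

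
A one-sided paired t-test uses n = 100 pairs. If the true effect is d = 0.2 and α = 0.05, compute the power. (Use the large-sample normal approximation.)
Power ≈ 0.64

Power calculation (paired t-test, normal approximation):
z_β = d · √n - z_α
z_β = 0.2 · √100 - 1.645
z_β = 0.2 · 10.000 - 1.645
z_β = 0.355

Power = Φ(z_β) = Φ(0.355) ≈ 0.639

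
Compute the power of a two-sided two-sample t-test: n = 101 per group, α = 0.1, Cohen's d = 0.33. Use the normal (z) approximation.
Power ≈ 0.76

Power calculation (two-sample t-test, normal approximation):
z_β = d · √(n/2) - z_{α/2}
z_β = 0.33 · √(101/2) - 1.645
z_β = 0.33 · 7.106 - 1.645
z_β = 0.700

Power = Φ(z_β) = Φ(0.700) ≈ 0.758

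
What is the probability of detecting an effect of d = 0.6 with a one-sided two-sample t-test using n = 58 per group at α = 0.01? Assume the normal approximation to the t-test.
Power ≈ 0.82

Power calculation (two-sample t-test, normal approximation):
z_β = d · √(n/2) - z_α
z_β = 0.6 · √(58/2) - 2.326
z_β = 0.6 · 5.385 - 2.326
z_β = 0.905

Power = Φ(z_β) = Φ(0.905) ≈ 0.817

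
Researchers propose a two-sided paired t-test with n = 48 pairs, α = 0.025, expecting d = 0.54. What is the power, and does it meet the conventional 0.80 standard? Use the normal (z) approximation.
Power ≈ 0.93; the study is adequately powered (power ≥ 0.80)

Power calculation (paired t-test, normal approximation):
z_β = d · √n - z_{α/2}
z_β = 0.54 · √48 - 2.241
z_β = 0.54 · 6.928 - 2.241
z_β = 1.500

Power = Φ(z_β) = Φ(1.500) ≈ 0.933

Effect size d = 0.54 is medium by Cohen's convention (0.2/0.5/0.8).

Threshold: power ≥ 0.80 is conventionally adequate.
Power ≈ 0.93 → the study is adequately powered (power ≥ 0.80).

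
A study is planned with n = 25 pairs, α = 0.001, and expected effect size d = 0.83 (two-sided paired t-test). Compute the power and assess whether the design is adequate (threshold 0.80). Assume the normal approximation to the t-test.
Power ≈ 0.80; the study is adequately powered (power ≥ 0.80)

Power calculation (paired t-test, normal approximation):
z_β = d · √n - z_{α/2}
z_β = 0.83 · √25 - 3.291
z_β = 0.83 · 5.000 - 3.291
z_β = 0.859

Power = Φ(z_β) = Φ(0.859) ≈ 0.805

Effect size d = 0.83 is large by Cohen's convention (0.2/0.5/0.8).

Threshold: power ≥ 0.80 is conventionally adequate.
Power ≈ 0.80 → the study is adequately powered (power ≥ 0.80).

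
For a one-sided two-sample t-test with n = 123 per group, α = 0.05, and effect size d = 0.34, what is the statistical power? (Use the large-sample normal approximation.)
Power ≈ 0.85

Power calculation (two-sample t-test, normal approximation):
z_β = d · √(n/2) - z_α
z_β = 0.34 · √(123/2) - 1.645
z_β = 0.34 · 7.842 - 1.645
z_β = 1.021

Power = Φ(z_β) = Φ(1.021) ≈ 0.846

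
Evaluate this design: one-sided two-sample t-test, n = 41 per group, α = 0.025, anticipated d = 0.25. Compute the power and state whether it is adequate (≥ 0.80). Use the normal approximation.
Power ≈ 0.20; the study is underpowered (power < 0.80)

Power calculation (two-sample t-test, normal approximation):
z_β = d · √(n/2) - z_α
z_β = 0.25 · √(41/2) - 1.960
z_β = 0.25 · 4.528 - 1.960
z_β = -0.828

Power = Φ(z_β) = Φ(-0.828) ≈ 0.204

Effect size d = 0.25 is small by Cohen's convention (0.2/0.5/0.8).

Threshold: power ≥ 0.80 is conventionally adequate.
Power ≈ 0.20 → the study is underpowered (power < 0.80).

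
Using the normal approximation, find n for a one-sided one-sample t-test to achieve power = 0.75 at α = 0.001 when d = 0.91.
n = 18

Sample size formula (one-sample t-test, normal approximation):
n = ((z_α + z_β) / d)²

z_α = 3.090 (for α = 0.001, one-sided)
z_β = 0.674 (for power = 0.75)
d = 0.91

n = ((3.090 + 0.674) / 0.91)²
n = (4.136)²
n ≈ 17.11
Round up to the next whole number: n = 18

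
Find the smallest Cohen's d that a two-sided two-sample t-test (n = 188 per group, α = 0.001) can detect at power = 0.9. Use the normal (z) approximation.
d ≈ 0.47

Minimum detectable effect (two-sample t-test, normal approximation):
d = (z_{α/2} + z_β) / √(n/2)
d = (3.291 + 1.282) / √(188/2)
d = 4.572 / 9.695
d ≈ 0.47

By Cohen's convention (0.2 small / 0.5 medium / 0.8 large): small effect.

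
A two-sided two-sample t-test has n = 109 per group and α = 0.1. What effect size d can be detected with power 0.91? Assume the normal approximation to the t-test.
d ≈ 0.40

Minimum detectable effect (two-sample t-test, normal approximation):
d = (z_{α/2} + z_β) / √(n/2)
d = (1.645 + 1.341) / √(109/2)
d = 2.986 / 7.382
d ≈ 0.40

By Cohen's convention (0.2 small / 0.5 medium / 0.8 large): small effect.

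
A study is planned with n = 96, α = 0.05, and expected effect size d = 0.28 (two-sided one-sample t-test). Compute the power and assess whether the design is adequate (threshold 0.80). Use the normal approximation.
Power ≈ 0.78; the study is underpowered (power < 0.80)

Power calculation (one-sample t-test, normal approximation):
z_β = d · √n - z_{α/2}
z_β = 0.28 · √96 - 1.960
z_β = 0.28 · 9.798 - 1.960
z_β = 0.783

Power = Φ(z_β) = Φ(0.783) ≈ 0.783

Effect size d = 0.28 is small by Cohen's convention (0.2/0.5/0.8).

Threshold: power ≥ 0.80 is conventionally adequate.
Power ≈ 0.78 → the study is underpowered (power < 0.80).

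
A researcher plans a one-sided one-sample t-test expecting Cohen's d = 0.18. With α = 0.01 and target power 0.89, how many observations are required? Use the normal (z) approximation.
n = 390

Sample size formula (one-sample t-test, normal approximation):
n = ((z_α + z_β) / d)²

z_α = 2.326 (for α = 0.01, one-sided)
z_β = 1.227 (for power = 0.89)
d = 0.18

n = ((2.326 + 1.227) / 0.18)²
n = (19.739)²
n ≈ 389.63
Round up to the next whole number: n = 390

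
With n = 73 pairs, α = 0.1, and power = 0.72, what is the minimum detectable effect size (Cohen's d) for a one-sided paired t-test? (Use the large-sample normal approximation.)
d ≈ 0.22

Minimum detectable effect (paired t-test, normal approximation):
d = (z_α + z_β) / √n
d = (1.282 + 0.583) / √73
d = 1.864 / 8.544
d ≈ 0.22

By Cohen's convention (0.2 small / 0.5 medium / 0.8 large): small effect.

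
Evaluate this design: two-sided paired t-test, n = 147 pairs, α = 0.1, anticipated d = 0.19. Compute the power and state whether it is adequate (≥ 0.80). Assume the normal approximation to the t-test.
Power ≈ 0.74; the study is underpowered (power < 0.80)

Power calculation (paired t-test, normal approximation):
z_β = d · √n - z_{α/2}
z_β = 0.19 · √147 - 1.645
z_β = 0.19 · 12.124 - 1.645
z_β = 0.659

Power = Φ(z_β) = Φ(0.659) ≈ 0.745

Effect size d = 0.19 is very small by Cohen's convention (0.2/0.5/0.8).

Threshold: power ≥ 0.80 is conventionally adequate.
Power ≈ 0.74 → the study is underpowered (power < 0.80).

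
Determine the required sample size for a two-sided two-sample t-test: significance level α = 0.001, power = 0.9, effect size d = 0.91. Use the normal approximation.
n = 51 per group

Sample size formula (two-sample t-test, normal approximation):
n = 2 · ((z_{α/2} + z_β) / d)²

z_{α/2} = 3.291 (for α = 0.001, two-sided)
z_β = 1.282 (for power = 0.9)
d = 0.91

n = 2 · ((3.291 + 1.282) / 0.91)²
n = 2 · (5.025)²
n ≈ 50.50
Round up to the next whole number: n = 51 per group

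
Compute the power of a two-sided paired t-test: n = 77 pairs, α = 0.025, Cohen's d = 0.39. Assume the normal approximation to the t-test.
Power ≈ 0.88

Power calculation (paired t-test, normal approximation):
z_β = d · √n - z_{α/2}
z_β = 0.39 · √77 - 2.241
z_β = 0.39 · 8.775 - 2.241
z_β = 1.181

Power = Φ(z_β) = Φ(1.181) ≈ 0.881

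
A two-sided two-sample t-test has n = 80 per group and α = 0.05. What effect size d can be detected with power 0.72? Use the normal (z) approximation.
d ≈ 0.40

Minimum detectable effect (two-sample t-test, normal approximation):
d = (z_{α/2} + z_β) / √(n/2)
d = (1.960 + 0.583) / √(80/2)
d = 2.543 / 6.325
d ≈ 0.40

By Cohen's convention (0.2 small / 0.5 medium / 0.8 large): small effect.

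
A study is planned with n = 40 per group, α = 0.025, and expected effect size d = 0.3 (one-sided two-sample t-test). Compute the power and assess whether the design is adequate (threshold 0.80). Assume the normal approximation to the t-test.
Power ≈ 0.27; the study is underpowered (power < 0.80)

Power calculation (two-sample t-test, normal approximation):
z_β = d · √(n/2) - z_α
z_β = 0.3 · √(40/2) - 1.960
z_β = 0.3 · 4.472 - 1.960
z_β = -0.618

Power = Φ(z_β) = Φ(-0.618) ≈ 0.268

Effect size d = 0.3 is small by Cohen's convention (0.2/0.5/0.8).

Threshold: power ≥ 0.80 is conventionally adequate.
Power ≈ 0.27 → the study is underpowered (power < 0.80).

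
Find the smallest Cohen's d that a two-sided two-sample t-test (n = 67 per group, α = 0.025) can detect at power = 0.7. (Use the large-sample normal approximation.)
d ≈ 0.48

Minimum detectable effect (two-sample t-test, normal approximation):
d = (z_{α/2} + z_β) / √(n/2)
d = (2.241 + 0.524) / √(67/2)
d = 2.766 / 5.788
d ≈ 0.48

By Cohen's convention (0.2 small / 0.5 medium / 0.8 large): small effect.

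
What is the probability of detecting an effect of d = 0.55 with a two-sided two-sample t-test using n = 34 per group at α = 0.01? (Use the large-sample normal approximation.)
Power ≈ 0.38

Power calculation (two-sample t-test, normal approximation):
z_β = d · √(n/2) - z_{α/2}
z_β = 0.55 · √(34/2) - 2.576
z_β = 0.55 · 4.123 - 2.576
z_β = -0.308

Power = Φ(z_β) = Φ(-0.308) ≈ 0.379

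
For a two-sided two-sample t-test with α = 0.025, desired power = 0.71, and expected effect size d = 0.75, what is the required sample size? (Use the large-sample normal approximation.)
n = 28 per group

Sample size formula (two-sample t-test, normal approximation):
n = 2 · ((z_{α/2} + z_β) / d)²

z_{α/2} = 2.241 (for α = 0.025, two-sided)
z_β = 0.553 (for power = 0.71)
d = 0.75

n = 2 · ((2.241 + 0.553) / 0.75)²
n = 2 · (3.725)²
n ≈ 27.75
Round up to the next whole number: n = 28 per group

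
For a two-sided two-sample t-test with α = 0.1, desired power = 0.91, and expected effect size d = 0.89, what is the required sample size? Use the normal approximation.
n = 23 per group

Sample size formula (two-sample t-test, normal approximation):
n = 2 · ((z_{α/2} + z_β) / d)²

z_{α/2} = 1.645 (for α = 0.1, two-sided)
z_β = 1.341 (for power = 0.91)
d = 0.89

n = 2 · ((1.645 + 1.341) / 0.89)²
n = 2 · (3.355)²
n ≈ 22.51
Round up to the next whole number: n = 23 per group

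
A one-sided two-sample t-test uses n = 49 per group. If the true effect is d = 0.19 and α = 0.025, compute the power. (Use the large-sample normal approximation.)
Power ≈ 0.15

Power calculation (two-sample t-test, normal approximation):
z_β = d · √(n/2) - z_α
z_β = 0.19 · √(49/2) - 1.960
z_β = 0.19 · 4.950 - 1.960
z_β = -1.020

Power = Φ(z_β) = Φ(-1.020) ≈ 0.154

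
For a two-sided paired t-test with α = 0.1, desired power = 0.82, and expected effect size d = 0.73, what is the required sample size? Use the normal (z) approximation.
n = 13 pairs

Sample size formula (paired t-test, normal approximation):
n = ((z_{α/2} + z_β) / d)²

z_{α/2} = 1.645 (for α = 0.1, two-sided)
z_β = 0.915 (for power = 0.82)
d = 0.73

n = ((1.645 + 0.915) / 0.73)²
n = (3.507)²
n ≈ 12.30
Round up to the next whole number: n = 13 pairs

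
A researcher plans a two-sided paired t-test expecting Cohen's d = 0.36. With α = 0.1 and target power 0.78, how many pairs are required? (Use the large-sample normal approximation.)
n = 46 pairs

Sample size formula (paired t-test, normal approximation):
n = ((z_{α/2} + z_β) / d)²

z_{α/2} = 1.645 (for α = 0.1, two-sided)
z_β = 0.772 (for power = 0.78)
d = 0.36

n = ((1.645 + 0.772) / 0.36)²
n = (6.714)²
n ≈ 45.08
Round up to the next whole number: n = 46 pairs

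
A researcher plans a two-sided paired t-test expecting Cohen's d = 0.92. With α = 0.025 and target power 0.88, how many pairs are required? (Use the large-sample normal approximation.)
n = 14 pairs

Sample size formula (paired t-test, normal approximation):
n = ((z_{α/2} + z_β) / d)²

z_{α/2} = 2.241 (for α = 0.025, two-sided)
z_β = 1.175 (for power = 0.88)
d = 0.92

n = ((2.241 + 1.175) / 0.92)²
n = (3.713)²
n ≈ 13.79
Round up to the next whole number: n = 14 pairs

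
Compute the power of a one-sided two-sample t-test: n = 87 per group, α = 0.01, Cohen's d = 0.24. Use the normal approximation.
Power ≈ 0.23

Power calculation (two-sample t-test, normal approximation):
z_β = d · √(n/2) - z_α
z_β = 0.24 · √(87/2) - 2.326
z_β = 0.24 · 6.595 - 2.326
z_β = -0.743

Power = Φ(z_β) = Φ(-0.743) ≈ 0.229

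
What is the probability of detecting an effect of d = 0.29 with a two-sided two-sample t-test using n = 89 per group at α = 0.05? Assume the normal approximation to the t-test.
Power ≈ 0.49

Power calculation (two-sample t-test, normal approximation):
z_β = d · √(n/2) - z_{α/2}
z_β = 0.29 · √(89/2) - 1.960
z_β = 0.29 · 6.671 - 1.960
z_β = -0.025

Power = Φ(z_β) = Φ(-0.025) ≈ 0.490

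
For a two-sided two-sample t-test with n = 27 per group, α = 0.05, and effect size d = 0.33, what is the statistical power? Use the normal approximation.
Power ≈ 0.23

Power calculation (two-sample t-test, normal approximation):
z_β = d · √(n/2) - z_{α/2}
z_β = 0.33 · √(27/2) - 1.960
z_β = 0.33 · 3.674 - 1.960
z_β = -0.747

Power = Φ(z_β) = Φ(-0.747) ≈ 0.227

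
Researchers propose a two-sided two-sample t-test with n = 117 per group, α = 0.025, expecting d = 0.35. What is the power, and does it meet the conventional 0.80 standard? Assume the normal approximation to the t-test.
Power ≈ 0.67; the study is underpowered (power < 0.80)

Power calculation (two-sample t-test, normal approximation):
z_β = d · √(n/2) - z_{α/2}
z_β = 0.35 · √(117/2) - 2.241
z_β = 0.35 · 7.649 - 2.241
z_β = 0.436

Power = Φ(z_β) = Φ(0.436) ≈ 0.668

Effect size d = 0.35 is small by Cohen's convention (0.2/0.5/0.8).

Threshold: power ≥ 0.80 is conventionally adequate.
Power ≈ 0.67 → the study is underpowered (power < 0.80).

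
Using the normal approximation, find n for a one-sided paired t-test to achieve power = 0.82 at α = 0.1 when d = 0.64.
n = 12 pairs

Sample size formula (paired t-test, normal approximation):
n = ((z_α + z_β) / d)²

z_α = 1.282 (for α = 0.1, one-sided)
z_β = 0.915 (for power = 0.82)
d = 0.64

n = ((1.282 + 0.915) / 0.64)²
n = (3.433)²
n ≈ 11.79
Round up to the next whole number: n = 12 pairs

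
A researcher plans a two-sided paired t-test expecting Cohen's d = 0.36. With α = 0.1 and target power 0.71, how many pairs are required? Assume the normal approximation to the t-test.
n = 38 pairs

Sample size formula (paired t-test, normal approximation):
n = ((z_{α/2} + z_β) / d)²

z_{α/2} = 1.645 (for α = 0.1, two-sided)
z_β = 0.553 (for power = 0.71)
d = 0.36

n = ((1.645 + 0.553) / 0.36)²
n = (6.106)²
n ≈ 37.28
Round up to the next whole number: n = 38 pairs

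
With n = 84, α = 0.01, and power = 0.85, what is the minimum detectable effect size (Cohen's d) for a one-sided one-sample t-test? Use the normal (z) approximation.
d ≈ 0.37

Minimum detectable effect (one-sample t-test, normal approximation):
d = (z_α + z_β) / √n
d = (2.326 + 1.036) / √84
d = 3.363 / 9.165
d ≈ 0.37

By Cohen's convention (0.2 small / 0.5 medium / 0.8 large): small effect.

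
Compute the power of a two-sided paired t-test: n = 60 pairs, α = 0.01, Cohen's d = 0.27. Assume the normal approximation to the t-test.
Power ≈ 0.31

Power calculation (paired t-test, normal approximation):
z_β = d · √n - z_{α/2}
z_β = 0.27 · √60 - 2.576
z_β = 0.27 · 7.746 - 2.576
z_β = -0.484

Power = Φ(z_β) = Φ(-0.484) ≈ 0.314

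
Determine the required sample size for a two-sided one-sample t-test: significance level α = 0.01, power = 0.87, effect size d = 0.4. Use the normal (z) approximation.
n = 86

Sample size formula (one-sample t-test, normal approximation):
n = ((z_{α/2} + z_β) / d)²

z_{α/2} = 2.576 (for α = 0.01, two-sided)
z_β = 1.126 (for power = 0.87)
d = 0.4

n = ((2.576 + 1.126) / 0.4)²
n = (9.255)²
n ≈ 85.66
Round up to the next whole number: n = 86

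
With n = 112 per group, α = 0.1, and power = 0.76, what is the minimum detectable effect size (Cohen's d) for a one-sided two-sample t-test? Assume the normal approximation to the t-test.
d ≈ 0.27

Minimum detectable effect (two-sample t-test, normal approximation):
d = (z_α + z_β) / √(n/2)
d = (1.282 + 0.706) / √(112/2)
d = 1.988 / 7.483
d ≈ 0.27

By Cohen's convention (0.2 small / 0.5 medium / 0.8 large): small effect.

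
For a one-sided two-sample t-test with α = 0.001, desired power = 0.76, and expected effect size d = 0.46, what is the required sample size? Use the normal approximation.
n = 137 per group

Sample size formula (two-sample t-test, normal approximation):
n = 2 · ((z_α + z_β) / d)²

z_α = 3.090 (for α = 0.001, one-sided)
z_β = 0.706 (for power = 0.76)
d = 0.46

n = 2 · ((3.090 + 0.706) / 0.46)²
n = 2 · (8.252)²
n ≈ 136.19
Round up to the next whole number: n = 137 per group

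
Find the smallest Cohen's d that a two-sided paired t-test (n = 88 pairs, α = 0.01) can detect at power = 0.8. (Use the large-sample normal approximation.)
d ≈ 0.36

Minimum detectable effect (paired t-test, normal approximation):
d = (z_{α/2} + z_β) / √n
d = (2.576 + 0.842) / √88
d = 3.417 / 9.381
d ≈ 0.36

By Cohen's convention (0.2 small / 0.5 medium / 0.8 large): small effect.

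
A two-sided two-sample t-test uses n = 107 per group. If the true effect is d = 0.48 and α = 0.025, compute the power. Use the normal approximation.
Power ≈ 0.90

Power calculation (two-sample t-test, normal approximation):
z_β = d · √(n/2) - z_{α/2}
z_β = 0.48 · √(107/2) - 2.241
z_β = 0.48 · 7.314 - 2.241
z_β = 1.269

Power = Φ(z_β) = Φ(1.269) ≈ 0.898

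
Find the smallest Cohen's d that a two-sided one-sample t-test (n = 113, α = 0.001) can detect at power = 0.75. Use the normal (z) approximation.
d ≈ 0.37

Minimum detectable effect (one-sample t-test, normal approximation):
d = (z_{α/2} + z_β) / √n
d = (3.291 + 0.674) / √113
d = 3.965 / 10.630
d ≈ 0.37

By Cohen's convention (0.2 small / 0.5 medium / 0.8 large): small effect.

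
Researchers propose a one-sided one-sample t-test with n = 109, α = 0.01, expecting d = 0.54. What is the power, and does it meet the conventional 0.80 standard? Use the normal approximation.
Power ≈ 1.00; the study is adequately powered (power ≥ 0.80)

Power calculation (one-sample t-test, normal approximation):
z_β = d · √n - z_α
z_β = 0.54 · √109 - 2.326
z_β = 0.54 · 10.440 - 2.326
z_β = 3.311

Power = Φ(z_β) = Φ(3.311) ≈ 1.000

Effect size d = 0.54 is medium by Cohen's convention (0.2/0.5/0.8).

Threshold: power ≥ 0.80 is conventionally adequate.
Power ≈ 1.00 → the study is adequately powered (power ≥ 0.80).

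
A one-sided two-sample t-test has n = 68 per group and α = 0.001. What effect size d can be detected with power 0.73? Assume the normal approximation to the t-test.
d ≈ 0.64

Minimum detectable effect (two-sample t-test, normal approximation):
d = (z_α + z_β) / √(n/2)
d = (3.090 + 0.613) / √(68/2)
d = 3.703 / 5.831
d ≈ 0.64

By Cohen's convention (0.2 small / 0.5 medium / 0.8 large): medium effect.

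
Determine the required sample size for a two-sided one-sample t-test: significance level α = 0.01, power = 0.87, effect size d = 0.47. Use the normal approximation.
n = 63

Sample size formula (one-sample t-test, normal approximation):
n = ((z_{α/2} + z_β) / d)²

z_{α/2} = 2.576 (for α = 0.01, two-sided)
z_β = 1.126 (for power = 0.87)
d = 0.47

n = ((2.576 + 1.126) / 0.47)²
n = (7.877)²
n ≈ 62.05
Round up to the next whole number: n = 63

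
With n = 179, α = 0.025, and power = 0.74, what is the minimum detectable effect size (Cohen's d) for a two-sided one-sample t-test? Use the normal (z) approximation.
d ≈ 0.22

Minimum detectable effect (one-sample t-test, normal approximation):
d = (z_{α/2} + z_β) / √n
d = (2.241 + 0.643) / √179
d = 2.885 / 13.379
d ≈ 0.22

By Cohen's convention (0.2 small / 0.5 medium / 0.8 large): small effect.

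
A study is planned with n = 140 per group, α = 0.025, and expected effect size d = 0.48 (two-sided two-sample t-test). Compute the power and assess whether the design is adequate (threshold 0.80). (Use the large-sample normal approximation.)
Power ≈ 0.96; the study is adequately powered (power ≥ 0.80)

Power calculation (two-sample t-test, normal approximation):
z_β = d · √(n/2) - z_{α/2}
z_β = 0.48 · √(140/2) - 2.241
z_β = 0.48 · 8.367 - 2.241
z_β = 1.775

Power = Φ(z_β) = Φ(1.775) ≈ 0.962

Effect size d = 0.48 is small by Cohen's convention (0.2/0.5/0.8).

Threshold: power ≥ 0.80 is conventionally adequate.
Power ≈ 0.96 → the study is adequately powered (power ≥ 0.80).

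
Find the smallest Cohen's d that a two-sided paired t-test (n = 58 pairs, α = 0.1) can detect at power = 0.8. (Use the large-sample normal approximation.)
d ≈ 0.33

Minimum detectable effect (paired t-test, normal approximation):
d = (z_{α/2} + z_β) / √n
d = (1.645 + 0.842) / √58
d = 2.486 / 7.616
d ≈ 0.33

By Cohen's convention (0.2 small / 0.5 medium / 0.8 large): small effect.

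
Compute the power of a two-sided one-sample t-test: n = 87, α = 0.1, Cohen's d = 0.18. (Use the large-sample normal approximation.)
Power ≈ 0.51

Power calculation (one-sample t-test, normal approximation):
z_β = d · √n - z_{α/2}
z_β = 0.18 · √87 - 1.645
z_β = 0.18 · 9.327 - 1.645
z_β = 0.034

Power = Φ(z_β) = Φ(0.034) ≈ 0.514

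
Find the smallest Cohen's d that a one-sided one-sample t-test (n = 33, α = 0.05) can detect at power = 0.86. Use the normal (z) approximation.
d ≈ 0.47

Minimum detectable effect (one-sample t-test, normal approximation):
d = (z_α + z_β) / √n
d = (1.645 + 1.080) / √33
d = 2.725 / 5.745
d ≈ 0.47

By Cohen's convention (0.2 small / 0.5 medium / 0.8 large): small effect.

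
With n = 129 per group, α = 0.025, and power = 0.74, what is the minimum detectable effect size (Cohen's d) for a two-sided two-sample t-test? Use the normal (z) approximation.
d ≈ 0.36

Minimum detectable effect (two-sample t-test, normal approximation):
d = (z_{α/2} + z_β) / √(n/2)
d = (2.241 + 0.643) / √(129/2)
d = 2.885 / 8.031
d ≈ 0.36

By Cohen's convention (0.2 small / 0.5 medium / 0.8 large): small effect.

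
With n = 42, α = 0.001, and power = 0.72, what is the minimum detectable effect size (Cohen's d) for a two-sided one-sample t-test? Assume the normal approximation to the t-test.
d ≈ 0.60

Minimum detectable effect (one-sample t-test, normal approximation):
d = (z_{α/2} + z_β) / √n
d = (3.291 + 0.583) / √42
d = 3.873 / 6.481
d ≈ 0.60

By Cohen's convention (0.2 small / 0.5 medium / 0.8 large): medium effect.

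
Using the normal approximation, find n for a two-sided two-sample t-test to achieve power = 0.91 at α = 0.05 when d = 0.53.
n = 78 per group

Sample size formula (two-sample t-test, normal approximation):
n = 2 · ((z_{α/2} + z_β) / d)²

z_{α/2} = 1.960 (for α = 0.05, two-sided)
z_β = 1.341 (for power = 0.91)
d = 0.53

n = 2 · ((1.960 + 1.341) / 0.53)²
n = 2 · (6.228)²
n ≈ 77.58
Round up to the next whole number: n = 78 per group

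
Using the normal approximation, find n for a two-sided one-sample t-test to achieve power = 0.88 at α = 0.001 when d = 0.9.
n = 25

Sample size formula (one-sample t-test, normal approximation):
n = ((z_{α/2} + z_β) / d)²

z_{α/2} = 3.291 (for α = 0.001, two-sided)
z_β = 1.175 (for power = 0.88)
d = 0.9

n = ((3.291 + 1.175) / 0.9)²
n = (4.962)²
n ≈ 24.62
Round up to the next whole number: n = 25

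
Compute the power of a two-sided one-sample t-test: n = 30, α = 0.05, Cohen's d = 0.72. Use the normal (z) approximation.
Power ≈ 0.98

Power calculation (one-sample t-test, normal approximation):
z_β = d · √n - z_{α/2}
z_β = 0.72 · √30 - 1.960
z_β = 0.72 · 5.477 - 1.960
z_β = 1.984

Power = Φ(z_β) = Φ(1.984) ≈ 0.976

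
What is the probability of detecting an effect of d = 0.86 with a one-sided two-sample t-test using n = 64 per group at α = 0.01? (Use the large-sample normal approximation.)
Power ≈ 0.99

Power calculation (two-sample t-test, normal approximation):
z_β = d · √(n/2) - z_α
z_β = 0.86 · √(64/2) - 2.326
z_β = 0.86 · 5.657 - 2.326
z_β = 2.539

Power = Φ(z_β) = Φ(2.539) ≈ 0.994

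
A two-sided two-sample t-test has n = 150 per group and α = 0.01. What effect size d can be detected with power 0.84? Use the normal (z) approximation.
d ≈ 0.41

Minimum detectable effect (two-sample t-test, normal approximation):
d = (z_{α/2} + z_β) / √(n/2)
d = (2.576 + 0.994) / √(150/2)
d = 3.570 / 8.660
d ≈ 0.41

By Cohen's convention (0.2 small / 0.5 medium / 0.8 large): small effect.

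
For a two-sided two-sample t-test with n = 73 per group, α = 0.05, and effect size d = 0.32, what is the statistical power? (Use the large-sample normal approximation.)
Power ≈ 0.49

Power calculation (two-sample t-test, normal approximation):
z_β = d · √(n/2) - z_{α/2}
z_β = 0.32 · √(73/2) - 1.960
z_β = 0.32 · 6.042 - 1.960
z_β = -0.027

Power = Φ(z_β) = Φ(-0.027) ≈ 0.489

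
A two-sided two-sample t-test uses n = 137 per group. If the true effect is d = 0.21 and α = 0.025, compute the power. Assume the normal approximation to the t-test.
Power ≈ 0.31

Power calculation (two-sample t-test, normal approximation):
z_β = d · √(n/2) - z_{α/2}
z_β = 0.21 · √(137/2) - 2.241
z_β = 0.21 · 8.276 - 2.241
z_β = -0.503

Power = Φ(z_β) = Φ(-0.503) ≈ 0.307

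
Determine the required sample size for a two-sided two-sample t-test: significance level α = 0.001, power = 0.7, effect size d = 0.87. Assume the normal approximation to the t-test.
n = 39 per group

Sample size formula (two-sample t-test, normal approximation):
n = 2 · ((z_{α/2} + z_β) / d)²

z_{α/2} = 3.291 (for α = 0.001, two-sided)
z_β = 0.524 (for power = 0.7)
d = 0.87

n = 2 · ((3.291 + 0.524) / 0.87)²
n = 2 · (4.385)²
n ≈ 38.46
Round up to the next whole number: n = 39 per group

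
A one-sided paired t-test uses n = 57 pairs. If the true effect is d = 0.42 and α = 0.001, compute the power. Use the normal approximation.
Power ≈ 0.53

Power calculation (paired t-test, normal approximation):
z_β = d · √n - z_α
z_β = 0.42 · √57 - 3.090
z_β = 0.42 · 7.550 - 3.090
z_β = 0.081

Power = Φ(z_β) = Φ(0.081) ≈ 0.532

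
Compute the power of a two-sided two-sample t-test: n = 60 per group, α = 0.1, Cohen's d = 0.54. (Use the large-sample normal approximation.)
Power ≈ 0.91

Power calculation (two-sample t-test, normal approximation):
z_β = d · √(n/2) - z_{α/2}
z_β = 0.54 · √(60/2) - 1.645
z_β = 0.54 · 5.477 - 1.645
z_β = 1.313

Power = Φ(z_β) = Φ(1.313) ≈ 0.905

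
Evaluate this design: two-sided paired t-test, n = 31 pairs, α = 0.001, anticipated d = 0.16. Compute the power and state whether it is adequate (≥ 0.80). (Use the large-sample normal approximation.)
Power ≈ 0.01; the study is underpowered (power < 0.80)

Power calculation (paired t-test, normal approximation):
z_β = d · √n - z_{α/2}
z_β = 0.16 · √31 - 3.291
z_β = 0.16 · 5.568 - 3.291
z_β = -2.400

Power = Φ(z_β) = Φ(-2.400) ≈ 0.008

Effect size d = 0.16 is very small by Cohen's convention (0.2/0.5/0.8).

Threshold: power ≥ 0.80 is conventionally adequate.
Power ≈ 0.01 → the study is underpowered (power < 0.80).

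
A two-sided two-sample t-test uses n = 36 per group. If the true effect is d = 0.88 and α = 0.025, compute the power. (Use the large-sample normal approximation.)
Power ≈ 0.93

Power calculation (two-sample t-test, normal approximation):
z_β = d · √(n/2) - z_{α/2}
z_β = 0.88 · √(36/2) - 2.241
z_β = 0.88 · 4.243 - 2.241
z_β = 1.492

Power = Φ(z_β) = Φ(1.492) ≈ 0.932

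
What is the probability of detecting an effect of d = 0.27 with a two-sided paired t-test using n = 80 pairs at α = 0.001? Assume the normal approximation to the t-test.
Power ≈ 0.19

Power calculation (paired t-test, normal approximation):
z_β = d · √n - z_{α/2}
z_β = 0.27 · √80 - 3.291
z_β = 0.27 · 8.944 - 3.291
z_β = -0.876

Power = Φ(z_β) = Φ(-0.876) ≈ 0.191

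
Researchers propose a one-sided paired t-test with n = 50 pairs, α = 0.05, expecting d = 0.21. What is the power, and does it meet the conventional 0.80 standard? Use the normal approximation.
Power ≈ 0.44; the study is underpowered (power < 0.80)

Power calculation (paired t-test, normal approximation):
z_β = d · √n - z_α
z_β = 0.21 · √50 - 1.645
z_β = 0.21 · 7.071 - 1.645
z_β = -0.160

Power = Φ(z_β) = Φ(-0.160) ≈ 0.436

Effect size d = 0.21 is small by Cohen's convention (0.2/0.5/0.8).

Threshold: power ≥ 0.80 is conventionally adequate.
Power ≈ 0.44 → the study is underpowered (power < 0.80).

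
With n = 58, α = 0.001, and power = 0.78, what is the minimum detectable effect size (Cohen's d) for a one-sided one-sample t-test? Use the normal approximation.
d ≈ 0.51

Minimum detectable effect (one-sample t-test, normal approximation):
d = (z_α + z_β) / √n
d = (3.090 + 0.772) / √58
d = 3.862 / 7.616
d ≈ 0.51

By Cohen's convention (0.2 small / 0.5 medium / 0.8 large): medium effect.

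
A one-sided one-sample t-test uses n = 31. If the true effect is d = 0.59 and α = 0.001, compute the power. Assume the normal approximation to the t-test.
Power ≈ 0.58

Power calculation (one-sample t-test, normal approximation):
z_β = d · √n - z_α
z_β = 0.59 · √31 - 3.090
z_β = 0.59 · 5.568 - 3.090
z_β = 0.195

Power = Φ(z_β) = Φ(0.195) ≈ 0.577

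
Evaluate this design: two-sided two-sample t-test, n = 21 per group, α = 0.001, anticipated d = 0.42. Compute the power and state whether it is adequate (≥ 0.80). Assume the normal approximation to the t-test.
Power ≈ 0.03; the study is underpowered (power < 0.80)

Power calculation (two-sample t-test, normal approximation):
z_β = d · √(n/2) - z_{α/2}
z_β = 0.42 · √(21/2) - 3.291
z_β = 0.42 · 3.240 - 3.291
z_β = -1.930

Power = Φ(z_β) = Φ(-1.930) ≈ 0.027

Effect size d = 0.42 is small by Cohen's convention (0.2/0.5/0.8).

Threshold: power ≥ 0.80 is conventionally adequate.
Power ≈ 0.03 → the study is underpowered (power < 0.80).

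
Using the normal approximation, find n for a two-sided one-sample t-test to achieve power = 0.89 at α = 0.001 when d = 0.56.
n = 66

Sample size formula (one-sample t-test, normal approximation):
n = ((z_{α/2} + z_β) / d)²

z_{α/2} = 3.291 (for α = 0.001, two-sided)
z_β = 1.227 (for power = 0.89)
d = 0.56

n = ((3.291 + 1.227) / 0.56)²
n = (8.068)²
n ≈ 65.09
Round up to the next whole number: n = 66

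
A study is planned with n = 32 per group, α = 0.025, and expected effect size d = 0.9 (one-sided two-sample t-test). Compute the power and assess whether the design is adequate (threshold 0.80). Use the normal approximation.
Power ≈ 0.95; the study is adequately powered (power ≥ 0.80)

Power calculation (two-sample t-test, normal approximation):
z_β = d · √(n/2) - z_α
z_β = 0.9 · √(32/2) - 1.960
z_β = 0.9 · 4.000 - 1.960
z_β = 1.640

Power = Φ(z_β) = Φ(1.640) ≈ 0.950

Effect size d = 0.9 is large by Cohen's convention (0.2/0.5/0.8).

Threshold: power ≥ 0.80 is conventionally adequate.
Power ≈ 0.95 → the study is adequately powered (power ≥ 0.80).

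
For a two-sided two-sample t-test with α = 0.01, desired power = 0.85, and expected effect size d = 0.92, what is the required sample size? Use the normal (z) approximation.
n = 31 per group

Sample size formula (two-sample t-test, normal approximation):
n = 2 · ((z_{α/2} + z_β) / d)²

z_{α/2} = 2.576 (for α = 0.01, two-sided)
z_β = 1.036 (for power = 0.85)
d = 0.92

n = 2 · ((2.576 + 1.036) / 0.92)²
n = 2 · (3.926)²
n ≈ 30.83
Round up to the next whole number: n = 31 per group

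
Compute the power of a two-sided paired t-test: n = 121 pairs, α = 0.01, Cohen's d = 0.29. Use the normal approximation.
Power ≈ 0.73

Power calculation (paired t-test, normal approximation):
z_β = d · √n - z_{α/2}
z_β = 0.29 · √121 - 2.576
z_β = 0.29 · 11.000 - 2.576
z_β = 0.614

Power = Φ(z_β) = Φ(0.614) ≈ 0.730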